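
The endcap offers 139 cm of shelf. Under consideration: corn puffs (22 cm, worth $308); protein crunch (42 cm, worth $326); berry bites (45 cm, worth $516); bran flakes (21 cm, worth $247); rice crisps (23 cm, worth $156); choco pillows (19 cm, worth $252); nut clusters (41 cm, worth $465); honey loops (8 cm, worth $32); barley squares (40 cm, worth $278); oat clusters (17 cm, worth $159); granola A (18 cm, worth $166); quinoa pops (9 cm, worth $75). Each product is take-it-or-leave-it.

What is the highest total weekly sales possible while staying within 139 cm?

1616

Density check — corn puffs 14.00, choco pillows 13.26, bran flakes 11.76 are the best per cm.
Filling by ratio: corn puffs + berry bites + bran flakes + choco pillows + oat clusters + quinoa pops for 1557, with 6 cm left unused.
Dropping bran flakes and oat clusters frees 38 cm; slotting in nut clusters (41 cm) lifts the total to 1616 at 136 cm.
Every other selection either busts 139 cm or fails to beat 1616.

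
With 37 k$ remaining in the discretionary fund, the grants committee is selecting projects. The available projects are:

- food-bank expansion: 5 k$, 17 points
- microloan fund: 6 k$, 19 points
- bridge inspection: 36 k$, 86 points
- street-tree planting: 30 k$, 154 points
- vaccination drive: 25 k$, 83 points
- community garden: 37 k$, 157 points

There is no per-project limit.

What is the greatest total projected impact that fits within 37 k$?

The ratio heuristic lands on food-bank expansion + street-tree planting (171) but leaves 2 k$ idle.
Dropping food-bank expansion frees 5 k$; slotting in microloan fund (6 k$) lifts the total to 173 at 36 k$.
The spare 1 k$ is too small for any remaining project, and no exchange beats 173.

173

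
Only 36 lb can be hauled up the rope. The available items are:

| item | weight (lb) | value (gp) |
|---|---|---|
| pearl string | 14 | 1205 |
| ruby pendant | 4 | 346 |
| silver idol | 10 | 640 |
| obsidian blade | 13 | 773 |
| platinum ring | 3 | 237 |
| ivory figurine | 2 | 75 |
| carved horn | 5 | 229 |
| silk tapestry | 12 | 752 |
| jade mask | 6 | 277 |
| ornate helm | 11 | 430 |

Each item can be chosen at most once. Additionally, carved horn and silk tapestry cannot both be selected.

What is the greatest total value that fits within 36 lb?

2657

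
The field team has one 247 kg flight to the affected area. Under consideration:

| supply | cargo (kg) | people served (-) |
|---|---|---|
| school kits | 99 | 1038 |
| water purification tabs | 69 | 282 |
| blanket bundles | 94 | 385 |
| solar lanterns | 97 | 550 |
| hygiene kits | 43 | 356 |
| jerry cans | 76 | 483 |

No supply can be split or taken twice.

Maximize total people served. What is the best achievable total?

1944

A density-first pass picks school kits + hygiene kits + jerry cans — 1877 at 218 kg.
Replace jerry cans with solar lanterns: the trade gains 67 net, giving 1944 at 239 kg.
Next best is school kits + hygiene kits + jerry cans at 1877 (218 kg) — short by 67.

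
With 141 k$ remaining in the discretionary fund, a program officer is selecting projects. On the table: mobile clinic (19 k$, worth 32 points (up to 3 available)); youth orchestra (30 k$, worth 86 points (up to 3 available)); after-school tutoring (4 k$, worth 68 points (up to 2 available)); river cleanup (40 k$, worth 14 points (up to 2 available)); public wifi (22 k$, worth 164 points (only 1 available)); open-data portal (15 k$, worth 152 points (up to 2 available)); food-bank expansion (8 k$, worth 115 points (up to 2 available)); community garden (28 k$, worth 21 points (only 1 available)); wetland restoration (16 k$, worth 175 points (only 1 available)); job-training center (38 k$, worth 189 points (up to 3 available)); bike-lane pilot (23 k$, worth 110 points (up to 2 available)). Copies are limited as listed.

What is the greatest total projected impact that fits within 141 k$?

1229

A density-first pass picks 2×after-school tutoring + public wifi + 2×open-data portal + 2×food-bank expansion + wetland restoration + job-training center — 1198 at 130 k$.
The 38 k$ tied up in job-training center is better spent on 2×bike-lane pilot — total rises to 1229 (138 k$).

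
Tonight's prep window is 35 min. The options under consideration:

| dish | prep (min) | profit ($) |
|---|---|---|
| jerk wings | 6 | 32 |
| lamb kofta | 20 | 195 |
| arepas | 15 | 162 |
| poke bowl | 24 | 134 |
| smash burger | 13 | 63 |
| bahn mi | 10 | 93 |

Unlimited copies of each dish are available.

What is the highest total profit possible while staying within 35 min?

Greedy by ratio would take 2×arepas: 30 min used, total 324.
Replace arepas with lamb kofta: the trade gains 33 net, giving 357 at 35 min.

357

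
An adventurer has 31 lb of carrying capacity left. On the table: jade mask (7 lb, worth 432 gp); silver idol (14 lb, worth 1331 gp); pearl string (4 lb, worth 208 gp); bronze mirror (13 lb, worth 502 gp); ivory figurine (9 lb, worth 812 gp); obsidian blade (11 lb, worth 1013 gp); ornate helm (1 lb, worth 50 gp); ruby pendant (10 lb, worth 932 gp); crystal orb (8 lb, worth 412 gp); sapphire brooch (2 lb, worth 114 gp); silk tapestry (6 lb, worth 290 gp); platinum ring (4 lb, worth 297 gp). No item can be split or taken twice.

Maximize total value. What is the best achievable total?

2807

Density check — silver idol 95.07, ruby pendant 93.20, obsidian blade 92.09, ivory figurine 90.22 are the best per lb.
Taking the top-ratio items first gives silver idol + ornate helm + ruby pendant + sapphire brooch + platinum ring for 2724 (31 lb).
A better packing is ivory figurine + obsidian blade + ornate helm + ruby pendant: 31 lb, total 2807.
Nothing else within 31 lb beats 2807.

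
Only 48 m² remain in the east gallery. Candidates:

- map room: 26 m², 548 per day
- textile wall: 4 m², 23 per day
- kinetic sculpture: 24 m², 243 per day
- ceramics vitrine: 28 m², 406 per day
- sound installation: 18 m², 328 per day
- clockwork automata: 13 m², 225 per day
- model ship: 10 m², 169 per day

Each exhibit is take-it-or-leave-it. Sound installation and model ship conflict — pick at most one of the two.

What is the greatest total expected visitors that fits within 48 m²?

899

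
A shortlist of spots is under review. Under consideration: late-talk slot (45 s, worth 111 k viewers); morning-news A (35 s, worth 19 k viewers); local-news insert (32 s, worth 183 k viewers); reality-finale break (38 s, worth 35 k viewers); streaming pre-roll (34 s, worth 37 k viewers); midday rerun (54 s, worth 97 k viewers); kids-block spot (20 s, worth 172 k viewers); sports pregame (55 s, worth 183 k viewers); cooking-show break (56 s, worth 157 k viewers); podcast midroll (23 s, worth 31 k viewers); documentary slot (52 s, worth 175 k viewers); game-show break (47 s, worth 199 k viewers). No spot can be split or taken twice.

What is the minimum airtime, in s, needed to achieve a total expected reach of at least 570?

122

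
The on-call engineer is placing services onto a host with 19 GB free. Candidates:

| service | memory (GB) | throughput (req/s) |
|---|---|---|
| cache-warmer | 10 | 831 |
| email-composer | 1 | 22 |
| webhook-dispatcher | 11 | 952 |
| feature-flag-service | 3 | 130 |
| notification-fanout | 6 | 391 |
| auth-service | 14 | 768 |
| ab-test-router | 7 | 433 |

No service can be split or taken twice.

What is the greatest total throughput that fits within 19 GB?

By throughput per GB: webhook-dispatcher 86.55, cache-warmer 83.10, notification-fanout 65.17 lead.
Filling by ratio: email-composer + webhook-dispatcher + notification-fanout for 1365, with 1 GB left unused.
Replace notification-fanout with ab-test-router: the trade gains 42 net, giving 1407 at 19 GB.

1407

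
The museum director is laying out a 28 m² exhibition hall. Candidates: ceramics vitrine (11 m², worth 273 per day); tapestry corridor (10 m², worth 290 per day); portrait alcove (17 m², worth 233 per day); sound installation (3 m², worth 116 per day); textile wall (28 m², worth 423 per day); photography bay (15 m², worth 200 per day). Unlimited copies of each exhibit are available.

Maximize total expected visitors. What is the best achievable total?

Best packing: 9×sound installation — 27 m², 1044 total.
Every other selection either busts 28 m² or fails to beat 1044.

1044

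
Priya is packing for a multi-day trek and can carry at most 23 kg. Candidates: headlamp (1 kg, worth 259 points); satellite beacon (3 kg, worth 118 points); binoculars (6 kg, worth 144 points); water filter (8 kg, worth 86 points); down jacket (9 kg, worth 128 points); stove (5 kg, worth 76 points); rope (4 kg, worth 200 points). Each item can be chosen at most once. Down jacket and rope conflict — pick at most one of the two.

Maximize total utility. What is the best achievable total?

807

Taking the top-ratio items first gives headlamp + satellite beacon + binoculars + stove + rope for 797 (19 kg).
Dropping stove frees 5 kg; slotting in water filter (8 kg) lifts the total to 807 at 22 kg.
No other feasible combination exceeds 807.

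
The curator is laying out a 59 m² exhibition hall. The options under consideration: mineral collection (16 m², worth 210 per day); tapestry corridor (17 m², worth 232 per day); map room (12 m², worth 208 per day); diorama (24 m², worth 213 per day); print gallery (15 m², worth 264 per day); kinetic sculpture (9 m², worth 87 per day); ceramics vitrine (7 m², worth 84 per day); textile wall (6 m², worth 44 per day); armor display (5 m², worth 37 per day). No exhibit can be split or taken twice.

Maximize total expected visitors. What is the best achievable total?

The ratio heuristic lands on tapestry corridor + map room + print gallery + ceramics vitrine + armor display (825) but leaves 3 m² idle.
Replace tapestry corridor and armor display with mineral collection + kinetic sculpture: the trade gains 28 net, giving 853 at 59 m².
No other feasible combination exceeds 853.

853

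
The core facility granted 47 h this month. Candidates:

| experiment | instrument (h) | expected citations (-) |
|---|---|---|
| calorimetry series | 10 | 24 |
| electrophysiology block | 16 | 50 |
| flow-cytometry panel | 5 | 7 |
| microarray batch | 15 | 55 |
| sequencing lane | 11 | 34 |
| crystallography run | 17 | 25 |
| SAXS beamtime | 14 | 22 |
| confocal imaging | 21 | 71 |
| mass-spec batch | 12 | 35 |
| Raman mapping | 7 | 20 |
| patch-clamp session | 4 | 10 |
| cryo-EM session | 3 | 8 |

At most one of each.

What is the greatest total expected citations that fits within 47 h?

Ranking by ratio (expected citations/h): microarray batch 3.67, confocal imaging 3.38, electrophysiology block 3.12.
Microarray batch + sequencing lane + confocal imaging uses 47 of the 47 h and totals 160.

160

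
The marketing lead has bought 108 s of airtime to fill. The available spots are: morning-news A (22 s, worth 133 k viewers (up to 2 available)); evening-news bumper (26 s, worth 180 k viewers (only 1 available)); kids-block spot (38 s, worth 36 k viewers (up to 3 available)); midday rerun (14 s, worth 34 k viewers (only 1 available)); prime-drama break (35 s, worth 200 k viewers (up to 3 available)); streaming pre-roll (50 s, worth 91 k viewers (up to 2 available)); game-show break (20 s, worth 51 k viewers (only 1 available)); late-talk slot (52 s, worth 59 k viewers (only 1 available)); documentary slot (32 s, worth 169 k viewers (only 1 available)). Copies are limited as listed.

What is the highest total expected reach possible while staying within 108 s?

Density check — evening-news bumper 6.92, morning-news A 6.05, prime-drama break 5.71, documentary slot 5.28 are the best per s.
2×morning-news A + evening-news bumper + prime-drama break uses 105 of the 108 s and totals 646.
The spare 3 s is too small for any remaining spot, and no exchange beats 646.

646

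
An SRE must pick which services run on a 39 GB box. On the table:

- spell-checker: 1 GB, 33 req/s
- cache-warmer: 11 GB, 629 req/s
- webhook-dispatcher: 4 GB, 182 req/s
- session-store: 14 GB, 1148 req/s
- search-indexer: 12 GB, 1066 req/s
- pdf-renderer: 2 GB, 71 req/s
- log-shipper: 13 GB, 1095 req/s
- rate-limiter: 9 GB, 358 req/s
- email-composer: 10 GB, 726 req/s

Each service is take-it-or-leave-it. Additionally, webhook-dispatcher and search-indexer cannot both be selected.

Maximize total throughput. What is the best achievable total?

Taking session-store + search-indexer + log-shipper: 39 GB used, 3309 in throughput.
Next best is spell-checker + session-store + search-indexer + pdf-renderer + email-composer at 3044 (39 GB) — short by 265.

3309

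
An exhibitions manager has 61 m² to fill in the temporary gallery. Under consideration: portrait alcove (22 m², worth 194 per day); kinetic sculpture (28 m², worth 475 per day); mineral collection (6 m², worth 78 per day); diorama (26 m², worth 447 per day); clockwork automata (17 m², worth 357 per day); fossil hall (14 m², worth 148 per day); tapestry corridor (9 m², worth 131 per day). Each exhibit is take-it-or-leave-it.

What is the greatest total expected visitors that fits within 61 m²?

Taking the top-ratio exhibits first gives mineral collection + diorama + clockwork automata + tapestry corridor for 1013 (58 m²).
Dropping diorama frees 26 m²; slotting in kinetic sculpture (28 m²) lifts the total to 1041 at 60 m².
The closest alternative, mineral collection + diorama + clockwork automata + tapestry corridor, reaches only 1013.

1041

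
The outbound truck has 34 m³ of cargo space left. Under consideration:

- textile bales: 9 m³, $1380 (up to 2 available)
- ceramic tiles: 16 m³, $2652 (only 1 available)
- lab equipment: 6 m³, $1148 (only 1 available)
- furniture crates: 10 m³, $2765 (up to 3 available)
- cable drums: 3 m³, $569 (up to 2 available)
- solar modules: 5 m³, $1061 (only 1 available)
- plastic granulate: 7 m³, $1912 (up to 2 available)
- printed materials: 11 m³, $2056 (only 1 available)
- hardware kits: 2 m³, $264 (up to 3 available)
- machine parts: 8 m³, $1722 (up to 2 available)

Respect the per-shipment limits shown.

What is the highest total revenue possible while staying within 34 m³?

A density-first pass picks 3×furniture crates + cable drums — 8864 at 33 m³.
Replace furniture crates and cable drums with 2×plastic granulate: the trade gains 490 net, giving 9354 at 34 m³.
Nothing else within 34 m³ beats 9354.

9354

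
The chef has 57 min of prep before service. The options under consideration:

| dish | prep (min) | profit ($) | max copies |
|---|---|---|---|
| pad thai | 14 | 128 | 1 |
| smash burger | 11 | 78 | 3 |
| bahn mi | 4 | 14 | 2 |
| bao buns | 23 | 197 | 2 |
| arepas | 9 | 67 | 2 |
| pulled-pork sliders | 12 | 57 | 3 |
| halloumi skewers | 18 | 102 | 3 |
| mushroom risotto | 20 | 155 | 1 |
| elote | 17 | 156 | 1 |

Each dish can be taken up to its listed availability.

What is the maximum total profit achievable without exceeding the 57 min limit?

The ratio ordering already packs tightly: pad thai + bao buns + elote, 54 min, 481.
No other feasible combination exceeds 481.

481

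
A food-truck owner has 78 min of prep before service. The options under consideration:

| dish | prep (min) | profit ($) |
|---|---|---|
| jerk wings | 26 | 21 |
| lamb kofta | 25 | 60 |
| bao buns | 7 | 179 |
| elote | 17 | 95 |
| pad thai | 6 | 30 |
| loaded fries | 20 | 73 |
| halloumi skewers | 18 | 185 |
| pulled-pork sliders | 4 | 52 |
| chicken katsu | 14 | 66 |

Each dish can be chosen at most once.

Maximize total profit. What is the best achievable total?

614

Density check — bao buns 25.57, pulled-pork sliders 13.00, halloumi skewers 10.28, elote 5.59 are the best per min.
Filling by ratio: bao buns + elote + pad thai + halloumi skewers + pulled-pork sliders + chicken katsu for 607, with 12 min left unused.
The 14 min tied up in chicken katsu is better spent on loaded fries — total rises to 614 (72 min).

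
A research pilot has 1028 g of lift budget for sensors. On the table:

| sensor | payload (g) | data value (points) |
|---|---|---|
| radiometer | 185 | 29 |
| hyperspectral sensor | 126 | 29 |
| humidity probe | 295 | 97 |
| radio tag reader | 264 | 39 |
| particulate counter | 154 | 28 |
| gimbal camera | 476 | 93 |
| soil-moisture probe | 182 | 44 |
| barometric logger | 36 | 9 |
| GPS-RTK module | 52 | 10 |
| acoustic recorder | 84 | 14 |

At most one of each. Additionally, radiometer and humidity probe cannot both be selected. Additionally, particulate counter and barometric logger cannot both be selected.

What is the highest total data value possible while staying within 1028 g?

244

Taking humidity probe + gimbal camera + soil-moisture probe + GPS-RTK module: 1005 g used, 244 in data value.
The closest alternative, humidity probe + gimbal camera + soil-moisture probe + barometric logger, reaches only 243.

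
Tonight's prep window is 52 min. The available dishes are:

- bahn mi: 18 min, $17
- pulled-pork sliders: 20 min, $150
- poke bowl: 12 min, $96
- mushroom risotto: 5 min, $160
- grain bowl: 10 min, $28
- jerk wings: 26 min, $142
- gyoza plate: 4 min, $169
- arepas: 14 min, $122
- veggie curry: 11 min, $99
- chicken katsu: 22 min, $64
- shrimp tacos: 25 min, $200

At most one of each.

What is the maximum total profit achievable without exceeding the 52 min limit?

674

Taking the top-ratio dishes first gives poke bowl + mushroom risotto + gyoza plate + arepas + veggie curry for 646 (46 min).
Replace arepas with pulled-pork sliders: the trade gains 28 net, giving 674 at 52 min.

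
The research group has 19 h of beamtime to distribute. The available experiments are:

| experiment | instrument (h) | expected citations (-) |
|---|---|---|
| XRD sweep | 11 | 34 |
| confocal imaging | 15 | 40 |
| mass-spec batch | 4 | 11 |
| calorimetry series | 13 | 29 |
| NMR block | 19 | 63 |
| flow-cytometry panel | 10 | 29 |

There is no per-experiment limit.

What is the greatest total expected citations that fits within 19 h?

63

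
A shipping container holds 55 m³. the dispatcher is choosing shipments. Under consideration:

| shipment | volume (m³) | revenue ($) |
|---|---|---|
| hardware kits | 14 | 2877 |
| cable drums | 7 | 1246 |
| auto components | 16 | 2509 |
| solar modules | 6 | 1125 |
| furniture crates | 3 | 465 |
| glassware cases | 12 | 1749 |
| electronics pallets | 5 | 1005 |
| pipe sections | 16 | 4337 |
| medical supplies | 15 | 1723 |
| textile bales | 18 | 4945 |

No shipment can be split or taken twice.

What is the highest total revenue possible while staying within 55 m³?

13405

A density-first pass picks hardware kits + electronics pallets + pipe sections + textile bales — 13164 at 53 m³.
Replace electronics pallets with cable drums: the trade gains 241 net, giving 13405 at 55 m³.
Next best is hardware kits + solar modules + pipe sections + textile bales at 13284 (54 m³) — short by 121.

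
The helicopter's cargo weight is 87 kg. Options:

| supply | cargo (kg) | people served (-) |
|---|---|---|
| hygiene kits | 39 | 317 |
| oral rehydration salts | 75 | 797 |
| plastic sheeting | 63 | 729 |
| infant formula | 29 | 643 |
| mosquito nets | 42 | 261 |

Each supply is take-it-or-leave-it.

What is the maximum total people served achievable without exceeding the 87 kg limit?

By people served per kg: infant formula 22.17, plastic sheeting 11.57, oral rehydration salts 10.63, hygiene kits 8.13 lead.
Taking hygiene kits + infant formula: 68 kg used, 960 in people served.
Runner-up infant formula + mosquito nets tops out at 904.

960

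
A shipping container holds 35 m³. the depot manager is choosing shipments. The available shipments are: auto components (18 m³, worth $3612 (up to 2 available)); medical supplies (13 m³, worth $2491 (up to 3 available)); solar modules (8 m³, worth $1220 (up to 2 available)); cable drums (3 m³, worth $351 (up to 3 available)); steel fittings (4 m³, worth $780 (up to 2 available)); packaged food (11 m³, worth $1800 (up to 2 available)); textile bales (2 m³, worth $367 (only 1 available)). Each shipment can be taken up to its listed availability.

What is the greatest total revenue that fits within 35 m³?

A density-first pass picks auto components + 2×cable drums + 2×steel fittings + textile bales — 6241 at 34 m³.
Replace 2×cable drums and steel fittings and textile bales with medical supplies: the trade gains 642 net, giving 6883 at 35 m³.

6883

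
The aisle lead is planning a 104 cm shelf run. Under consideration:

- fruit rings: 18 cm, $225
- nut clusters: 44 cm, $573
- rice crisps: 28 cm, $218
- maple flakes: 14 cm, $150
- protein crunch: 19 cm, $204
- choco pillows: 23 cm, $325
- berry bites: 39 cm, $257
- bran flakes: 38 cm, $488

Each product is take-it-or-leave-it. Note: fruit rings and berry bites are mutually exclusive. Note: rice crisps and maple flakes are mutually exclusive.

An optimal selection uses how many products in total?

4

Best achievable weekly sales is 1327.
One optimal bundle: fruit rings + nut clusters + protein crunch + choco pillows (104 cm).
Any selection reaching 1327 contains exactly 4 products.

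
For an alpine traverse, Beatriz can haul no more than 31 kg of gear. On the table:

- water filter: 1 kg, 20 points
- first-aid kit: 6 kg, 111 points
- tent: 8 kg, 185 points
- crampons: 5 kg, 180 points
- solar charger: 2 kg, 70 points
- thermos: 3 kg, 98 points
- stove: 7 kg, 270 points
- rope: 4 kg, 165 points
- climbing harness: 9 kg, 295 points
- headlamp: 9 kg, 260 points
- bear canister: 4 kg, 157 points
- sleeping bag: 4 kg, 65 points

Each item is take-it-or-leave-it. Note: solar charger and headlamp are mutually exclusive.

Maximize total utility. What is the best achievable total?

The ratio ordering already packs tightly: crampons + solar charger + stove + rope + climbing harness + bear canister, 31 kg, 1137.
An exhaustive check of the 4096 subsets confirms 1137.

1137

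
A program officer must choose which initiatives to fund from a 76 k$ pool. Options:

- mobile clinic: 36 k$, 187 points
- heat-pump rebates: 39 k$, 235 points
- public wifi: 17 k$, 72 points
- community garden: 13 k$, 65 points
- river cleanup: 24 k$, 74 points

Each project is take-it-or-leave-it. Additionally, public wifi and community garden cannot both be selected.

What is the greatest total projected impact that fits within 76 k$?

422

The ratio ordering already packs tightly: mobile clinic + heat-pump rebates, 75 k$, 422.
That's the maximum — no feasible swap from here does better than 422.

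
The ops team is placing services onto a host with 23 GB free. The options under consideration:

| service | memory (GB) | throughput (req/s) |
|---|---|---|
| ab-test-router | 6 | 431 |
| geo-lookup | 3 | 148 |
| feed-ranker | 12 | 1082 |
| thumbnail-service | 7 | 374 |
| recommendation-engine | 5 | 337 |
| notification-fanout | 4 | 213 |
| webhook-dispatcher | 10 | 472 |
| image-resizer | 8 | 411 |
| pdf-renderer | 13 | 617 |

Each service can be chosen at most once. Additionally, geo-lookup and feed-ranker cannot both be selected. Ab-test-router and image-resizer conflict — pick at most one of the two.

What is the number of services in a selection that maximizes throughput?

Best achievable throughput is 1850.
ab-test-router + feed-ranker + recommendation-engine hits 1850 at 23 GB.
Every optimal selection uses 3 services.

3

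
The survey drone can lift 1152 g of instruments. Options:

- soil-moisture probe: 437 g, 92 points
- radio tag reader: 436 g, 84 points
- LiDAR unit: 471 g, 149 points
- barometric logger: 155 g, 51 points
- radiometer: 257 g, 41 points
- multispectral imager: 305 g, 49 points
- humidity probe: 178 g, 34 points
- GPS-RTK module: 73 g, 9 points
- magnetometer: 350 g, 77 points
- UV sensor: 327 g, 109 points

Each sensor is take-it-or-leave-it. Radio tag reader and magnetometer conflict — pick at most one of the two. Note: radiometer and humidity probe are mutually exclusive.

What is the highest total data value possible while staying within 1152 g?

343

By data value per g: UV sensor 0.33, barometric logger 0.33, LiDAR unit 0.32, magnetometer 0.22 lead.
The ratio ordering already packs tightly: LiDAR unit + barometric logger + humidity probe + UV sensor, 1131 g, 343.
Every other selection either busts 1152 g or breaks a pairing rule or fails to beat 343.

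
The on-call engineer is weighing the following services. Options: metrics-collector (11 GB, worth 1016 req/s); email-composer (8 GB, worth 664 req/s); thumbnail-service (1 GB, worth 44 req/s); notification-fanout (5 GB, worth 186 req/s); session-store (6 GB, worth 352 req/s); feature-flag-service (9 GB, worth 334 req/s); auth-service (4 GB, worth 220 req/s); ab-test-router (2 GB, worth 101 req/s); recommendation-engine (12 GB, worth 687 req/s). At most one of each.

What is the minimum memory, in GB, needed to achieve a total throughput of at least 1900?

23

Need the lightest bundle worth ≥ 1900.
metrics-collector + email-composer + auth-service: 1900 throughput at 23 GB.
No combination under 23 GB hits 1900.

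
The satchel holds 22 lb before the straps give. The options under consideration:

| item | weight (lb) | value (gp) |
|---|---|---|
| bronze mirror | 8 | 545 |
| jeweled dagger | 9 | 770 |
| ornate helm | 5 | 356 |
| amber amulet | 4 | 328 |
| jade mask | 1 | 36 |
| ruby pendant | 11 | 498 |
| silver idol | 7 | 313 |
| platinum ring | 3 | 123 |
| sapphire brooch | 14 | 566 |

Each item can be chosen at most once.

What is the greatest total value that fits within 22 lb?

1679

Taking the top-ratio items first gives jeweled dagger + ornate helm + amber amulet + jade mask + platinum ring for 1613 (22 lb).
Dropping ornate helm and platinum ring frees 8 lb; slotting in bronze mirror (8 lb) lifts the total to 1679 at 22 lb.
Next best is bronze mirror + jeweled dagger + ornate helm at 1671 (22 lb) — short by 8.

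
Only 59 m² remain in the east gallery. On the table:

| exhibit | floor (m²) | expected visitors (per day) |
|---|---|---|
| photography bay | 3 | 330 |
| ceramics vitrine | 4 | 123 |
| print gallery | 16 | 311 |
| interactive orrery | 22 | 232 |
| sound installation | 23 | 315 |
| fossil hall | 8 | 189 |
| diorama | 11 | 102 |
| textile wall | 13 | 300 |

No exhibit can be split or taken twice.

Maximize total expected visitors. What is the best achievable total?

1379

Density check — photography bay 110.00, ceramics vitrine 30.75, fossil hall 23.62 are the best per m².
Greedy by ratio would take photography bay + ceramics vitrine + print gallery + fossil hall + diorama + textile wall: 55 m² used, total 1355.
Dropping fossil hall and diorama frees 19 m²; slotting in sound installation (23 m²) lifts the total to 1379 at 59 m².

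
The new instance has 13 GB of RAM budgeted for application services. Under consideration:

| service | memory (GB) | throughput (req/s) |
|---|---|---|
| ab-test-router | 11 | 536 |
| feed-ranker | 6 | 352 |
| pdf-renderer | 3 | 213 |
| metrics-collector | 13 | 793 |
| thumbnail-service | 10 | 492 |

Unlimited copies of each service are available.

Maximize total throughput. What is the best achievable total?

Best packing: 4×pdf-renderer — 12 GB, 852 total.
Nothing else within 13 GB beats 852.

852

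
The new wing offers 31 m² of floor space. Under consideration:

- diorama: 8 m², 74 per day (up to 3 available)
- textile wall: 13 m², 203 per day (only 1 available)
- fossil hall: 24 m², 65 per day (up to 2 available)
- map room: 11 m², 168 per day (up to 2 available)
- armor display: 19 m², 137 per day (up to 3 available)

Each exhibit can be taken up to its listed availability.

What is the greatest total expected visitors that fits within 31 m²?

Greedy by ratio would take textile wall + map room: 24 m² used, total 371.
The 13 m² tied up in textile wall is better spent on diorama + map room — total rises to 410 (30 m²).
That's the maximum — no swap from here does better than 410.

410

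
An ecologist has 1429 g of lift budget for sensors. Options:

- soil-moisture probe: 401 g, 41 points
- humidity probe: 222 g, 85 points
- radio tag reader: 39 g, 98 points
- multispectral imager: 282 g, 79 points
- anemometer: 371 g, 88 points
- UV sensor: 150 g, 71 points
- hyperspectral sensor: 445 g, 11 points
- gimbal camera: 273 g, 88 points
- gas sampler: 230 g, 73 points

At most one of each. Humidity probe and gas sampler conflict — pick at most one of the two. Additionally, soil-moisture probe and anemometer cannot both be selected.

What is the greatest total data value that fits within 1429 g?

509

By data value per g: radio tag reader 2.51, UV sensor 0.47, humidity probe 0.38 lead.
Best packing: humidity probe + radio tag reader + multispectral imager + anemometer + UV sensor + gimbal camera — 1337 g, 509 total.
Runner-up radio tag reader + multispectral imager + anemometer + UV sensor + gimbal camera + gas sampler tops out at 497.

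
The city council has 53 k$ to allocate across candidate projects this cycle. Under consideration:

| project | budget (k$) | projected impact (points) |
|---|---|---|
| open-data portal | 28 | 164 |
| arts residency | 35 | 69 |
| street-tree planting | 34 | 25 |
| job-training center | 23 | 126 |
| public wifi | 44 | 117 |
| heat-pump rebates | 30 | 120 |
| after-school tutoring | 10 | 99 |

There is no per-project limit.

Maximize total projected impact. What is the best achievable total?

Ranking by ratio (projected impact/k$): after-school tutoring 9.90, open-data portal 5.86, job-training center 5.48.
Best packing: 5×after-school tutoring — 50 k$, 495 total.
Nothing else within 53 k$ beats 495.

495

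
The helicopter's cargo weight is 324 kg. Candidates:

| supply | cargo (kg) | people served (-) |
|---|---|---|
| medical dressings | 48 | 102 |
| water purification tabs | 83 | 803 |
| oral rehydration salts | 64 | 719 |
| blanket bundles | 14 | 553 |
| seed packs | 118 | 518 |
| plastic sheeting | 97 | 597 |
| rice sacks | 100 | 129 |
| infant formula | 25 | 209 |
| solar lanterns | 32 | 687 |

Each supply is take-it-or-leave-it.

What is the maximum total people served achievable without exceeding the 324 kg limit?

3568

Best packing: water purification tabs + oral rehydration salts + blanket bundles + plastic sheeting + infant formula + solar lanterns — 315 kg, 3568 total.
An exhaustive check of the 512 subsets confirms 3568.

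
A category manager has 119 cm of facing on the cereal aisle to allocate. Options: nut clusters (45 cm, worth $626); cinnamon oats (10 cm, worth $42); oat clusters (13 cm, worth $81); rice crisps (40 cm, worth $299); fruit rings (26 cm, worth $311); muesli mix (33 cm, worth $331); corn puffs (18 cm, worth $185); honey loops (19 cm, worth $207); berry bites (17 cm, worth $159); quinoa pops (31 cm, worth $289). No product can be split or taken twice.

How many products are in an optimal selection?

4

Best achievable weekly sales is 1385.
nut clusters + fruit rings + berry bites + quinoa pops hits 1385 at 119 cm.
All optima have 4 products.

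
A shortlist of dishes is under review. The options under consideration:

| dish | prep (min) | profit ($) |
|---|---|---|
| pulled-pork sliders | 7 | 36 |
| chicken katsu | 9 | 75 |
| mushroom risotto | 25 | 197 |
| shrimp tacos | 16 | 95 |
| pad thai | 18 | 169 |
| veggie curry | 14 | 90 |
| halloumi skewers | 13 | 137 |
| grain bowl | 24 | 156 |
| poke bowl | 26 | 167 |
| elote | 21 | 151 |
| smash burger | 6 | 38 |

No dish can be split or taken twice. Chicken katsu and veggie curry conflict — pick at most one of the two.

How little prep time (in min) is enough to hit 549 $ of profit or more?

65

Minimise min subject to total profit ≥ 549.
chicken katsu + mushroom risotto + pad thai + halloumi skewers: 578 profit at 65 min.
Any bundle with less than 65 min falls short of 549.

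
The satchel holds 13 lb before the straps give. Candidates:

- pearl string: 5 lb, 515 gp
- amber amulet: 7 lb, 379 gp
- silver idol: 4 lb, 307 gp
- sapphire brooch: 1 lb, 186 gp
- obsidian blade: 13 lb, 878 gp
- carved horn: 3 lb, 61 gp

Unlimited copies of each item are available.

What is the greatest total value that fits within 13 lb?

The ratio ordering already packs tightly: 13×sapphire brooch, 13 lb, 2418.
Every other selection either busts 13 lb or fails to beat 2418.

2418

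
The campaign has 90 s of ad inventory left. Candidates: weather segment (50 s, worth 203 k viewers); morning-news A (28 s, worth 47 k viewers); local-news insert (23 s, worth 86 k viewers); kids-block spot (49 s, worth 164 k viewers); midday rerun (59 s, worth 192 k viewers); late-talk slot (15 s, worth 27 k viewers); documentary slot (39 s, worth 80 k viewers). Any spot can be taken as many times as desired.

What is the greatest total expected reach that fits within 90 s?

By expected reach per s: weather segment 4.06, local-news insert 3.74, kids-block spot 3.35 lead.
Best packing: weather segment + local-news insert + late-talk slot — 88 s, 316 total.
Nothing else within 90 s beats 316.

316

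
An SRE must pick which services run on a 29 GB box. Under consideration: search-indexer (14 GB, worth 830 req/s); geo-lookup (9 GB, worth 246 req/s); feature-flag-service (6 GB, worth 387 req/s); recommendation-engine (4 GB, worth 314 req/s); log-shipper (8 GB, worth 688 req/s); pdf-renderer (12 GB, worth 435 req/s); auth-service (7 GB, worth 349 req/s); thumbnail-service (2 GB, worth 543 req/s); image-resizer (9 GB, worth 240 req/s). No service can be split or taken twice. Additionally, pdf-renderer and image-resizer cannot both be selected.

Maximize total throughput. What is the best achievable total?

The ratio heuristic lands on feature-flag-service + recommendation-engine + log-shipper + auth-service + thumbnail-service (2281) but leaves 2 GB idle.
The 13 GB tied up in feature-flag-service and auth-service is better spent on search-indexer — total rises to 2375 (28 GB).
The closest alternative, feature-flag-service + recommendation-engine + log-shipper + auth-service + thumbnail-service, reaches only 2281.

2375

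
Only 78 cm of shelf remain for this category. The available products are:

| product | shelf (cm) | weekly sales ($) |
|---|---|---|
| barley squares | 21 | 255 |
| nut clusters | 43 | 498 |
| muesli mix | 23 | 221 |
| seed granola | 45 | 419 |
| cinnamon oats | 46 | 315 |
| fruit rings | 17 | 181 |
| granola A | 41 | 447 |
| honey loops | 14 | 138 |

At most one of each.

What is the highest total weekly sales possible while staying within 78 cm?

891

By weekly sales per cm: barley squares 12.14, nut clusters 11.58, granola A 10.90, fruit rings 10.65 lead.
Barley squares + nut clusters + honey loops uses 78 of the 78 cm and totals 891.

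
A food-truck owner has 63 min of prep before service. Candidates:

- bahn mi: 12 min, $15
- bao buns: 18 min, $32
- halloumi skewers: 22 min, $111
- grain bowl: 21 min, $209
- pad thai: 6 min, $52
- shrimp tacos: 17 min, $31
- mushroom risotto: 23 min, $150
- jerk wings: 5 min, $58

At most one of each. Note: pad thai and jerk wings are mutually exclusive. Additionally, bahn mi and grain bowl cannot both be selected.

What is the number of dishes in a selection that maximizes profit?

3

Best achievable profit is 417.
For example grain bowl + mushroom risotto + jerk wings achieves it, using 49 min.
Every optimal selection uses 3 dishes.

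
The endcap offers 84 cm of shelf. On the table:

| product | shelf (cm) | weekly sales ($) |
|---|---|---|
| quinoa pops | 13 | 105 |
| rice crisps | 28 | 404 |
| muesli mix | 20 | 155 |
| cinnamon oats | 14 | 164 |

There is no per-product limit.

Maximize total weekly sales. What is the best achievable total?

1212

By weekly sales per cm: rice crisps 14.43, cinnamon oats 11.71, quinoa pops 8.08, muesli mix 7.75 lead.
The ratio ordering already packs tightly: 3×rice crisps, 84 cm, 1212.
Every other selection either busts 84 cm or fails to beat 1212.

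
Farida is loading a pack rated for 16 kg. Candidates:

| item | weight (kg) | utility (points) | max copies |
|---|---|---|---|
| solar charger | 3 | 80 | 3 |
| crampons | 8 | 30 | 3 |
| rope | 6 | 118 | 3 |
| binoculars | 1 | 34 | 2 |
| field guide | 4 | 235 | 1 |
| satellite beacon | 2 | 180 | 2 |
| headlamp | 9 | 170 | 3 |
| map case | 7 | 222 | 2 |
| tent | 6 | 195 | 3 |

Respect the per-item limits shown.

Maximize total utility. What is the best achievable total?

Ranking by ratio (utility/kg): satellite beacon 90.00, field guide 58.75, binoculars 34.00, tent 32.50.
The ratio ordering already packs tightly: 2×binoculars + field guide + 2×satellite beacon + tent, 16 kg, 858.
No other feasible combination exceeds 858.

858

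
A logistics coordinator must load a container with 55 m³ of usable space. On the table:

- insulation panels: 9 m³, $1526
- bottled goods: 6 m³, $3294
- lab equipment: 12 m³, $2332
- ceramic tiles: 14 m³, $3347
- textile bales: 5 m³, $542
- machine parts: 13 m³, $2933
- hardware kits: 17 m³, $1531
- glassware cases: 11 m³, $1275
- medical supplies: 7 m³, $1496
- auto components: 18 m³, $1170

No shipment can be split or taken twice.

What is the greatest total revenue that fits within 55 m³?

13432

The ratio heuristic lands on bottled goods + lab equipment + ceramic tiles + machine parts + medical supplies (13402) but leaves 3 m³ idle.
Replace medical supplies with insulation panels: the trade gains 30 net, giving 13432 at 54 m³.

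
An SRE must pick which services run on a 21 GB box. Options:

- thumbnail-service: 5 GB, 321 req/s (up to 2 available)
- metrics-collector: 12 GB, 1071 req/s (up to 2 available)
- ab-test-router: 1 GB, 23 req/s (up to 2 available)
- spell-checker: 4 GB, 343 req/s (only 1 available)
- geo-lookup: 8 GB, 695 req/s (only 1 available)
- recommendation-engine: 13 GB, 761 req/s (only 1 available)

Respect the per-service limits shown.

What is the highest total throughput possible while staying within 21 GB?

Metrics-collector + ab-test-router + geo-lookup uses 21 of the 21 GB and totals 1789.

1789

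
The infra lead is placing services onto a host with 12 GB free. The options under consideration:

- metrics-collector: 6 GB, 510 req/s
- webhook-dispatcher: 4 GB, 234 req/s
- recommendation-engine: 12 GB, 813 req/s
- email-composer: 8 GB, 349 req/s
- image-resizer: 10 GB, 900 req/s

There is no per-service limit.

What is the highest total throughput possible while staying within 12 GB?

Filling by ratio: image-resizer for 900, with 2 GB left unused.
Replace image-resizer with 2×metrics-collector: the trade gains 120 net, giving 1020 at 12 GB.
That's the maximum — no swap from here does better than 1020.

1020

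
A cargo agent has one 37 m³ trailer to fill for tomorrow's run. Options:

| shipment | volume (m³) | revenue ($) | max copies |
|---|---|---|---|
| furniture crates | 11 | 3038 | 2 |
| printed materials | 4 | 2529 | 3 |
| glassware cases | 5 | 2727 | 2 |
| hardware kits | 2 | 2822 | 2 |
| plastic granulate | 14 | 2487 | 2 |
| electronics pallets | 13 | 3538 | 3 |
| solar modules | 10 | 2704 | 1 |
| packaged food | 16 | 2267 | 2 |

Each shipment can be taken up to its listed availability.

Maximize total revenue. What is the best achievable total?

21723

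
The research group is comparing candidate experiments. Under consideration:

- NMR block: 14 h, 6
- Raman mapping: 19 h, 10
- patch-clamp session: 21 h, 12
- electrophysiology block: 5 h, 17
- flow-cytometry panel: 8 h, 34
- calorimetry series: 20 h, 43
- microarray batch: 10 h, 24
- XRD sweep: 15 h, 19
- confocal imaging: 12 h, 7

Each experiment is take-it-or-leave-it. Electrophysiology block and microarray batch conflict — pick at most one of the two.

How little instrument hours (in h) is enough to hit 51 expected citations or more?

13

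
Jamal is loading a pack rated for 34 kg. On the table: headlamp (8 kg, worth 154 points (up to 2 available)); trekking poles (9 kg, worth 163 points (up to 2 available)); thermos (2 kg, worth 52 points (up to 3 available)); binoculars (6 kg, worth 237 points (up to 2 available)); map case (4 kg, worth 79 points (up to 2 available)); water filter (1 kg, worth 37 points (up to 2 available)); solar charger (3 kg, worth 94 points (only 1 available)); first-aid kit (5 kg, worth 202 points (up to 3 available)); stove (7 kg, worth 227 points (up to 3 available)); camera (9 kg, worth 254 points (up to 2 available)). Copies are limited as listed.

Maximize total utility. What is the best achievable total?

By utility per kg: first-aid kit 40.40, binoculars 39.50, water filter 37.00 lead.
Greedy by ratio would take thermos + 2×binoculars + 2×water filter + solar charger + 3×first-aid kit: 34 kg used, total 1300.
The 7 kg tied up in thermos and 2×water filter and solar charger is better spent on stove — total rises to 1307 (34 kg).
That's the maximum — no swap from here does better than 1307.

1307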